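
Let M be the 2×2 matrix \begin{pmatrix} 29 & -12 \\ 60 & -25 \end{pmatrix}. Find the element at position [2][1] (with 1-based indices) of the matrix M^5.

Characteristic polynomial: t^2 - 4t - 5 = (t - 5)(t + 1), so the eigenvalues are -1, 5.
t=5: eigenvector (1, 2).
t=-1: eigenvector (2, 5).
P = [[1, 2], [2, 5]], D = diag(5, -1), P⁻¹ = [[5, -2], [-2, 1]].
M⁵ = P·diag(3125, -1)·P⁻¹ = [[15629, -6252], [31260, -12505]].
The requested entry is 31260.

31260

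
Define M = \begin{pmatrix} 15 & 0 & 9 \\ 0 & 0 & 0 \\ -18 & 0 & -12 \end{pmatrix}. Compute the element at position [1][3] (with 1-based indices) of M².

Characteristic polynomial: t^3 - 3t^2 - 18t = t(t - 6)(t + 3), so the eigenvalues are -3, 0, 6.
t=6: eigenvector (1, 0, -1).
t=0: eigenvector (0, 1, 0).
t=-3: eigenvector (-1, 0, 2).
P = [[1, 0, -1], [0, 1, 0], [-1, 0, 2]], D = diag(6, 0, -3), P⁻¹ = [[2, 0, 1], [0, 1, 0], [1, 0, 1]].
M² = P·diag(36, 0, 9)·P⁻¹ = [[63, 0, 27], [0, 0, 0], [-54, 0, -18]].
The requested entry is 27.

27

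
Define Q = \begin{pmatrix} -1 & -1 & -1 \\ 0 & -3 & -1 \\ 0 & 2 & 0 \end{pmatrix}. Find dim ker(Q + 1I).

Q + 1I = [[0, -1, -1], [0, -2, -1], [0, 2, 1]].
This matrix has rank 2, so its null space has dimension 3 − 2 = 1.

1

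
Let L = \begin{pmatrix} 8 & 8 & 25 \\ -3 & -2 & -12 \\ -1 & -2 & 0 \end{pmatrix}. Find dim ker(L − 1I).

1

L − 1I = [[7, 8, 25], [-3, -3, -12], [-1, -2, -1]].
This matrix has rank 2, so its null space has dimension 3 − 2 = 1.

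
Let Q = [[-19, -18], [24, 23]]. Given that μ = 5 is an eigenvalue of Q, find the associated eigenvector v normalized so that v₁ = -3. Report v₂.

Q − 5I = [[-24, -18], [24, 18]].
Solving (Q − 5I)v = 0 gives the eigenspace spanned by (-3, 4).
With v₁ = -3, v = (-3, 4), so v₂ = 4.

4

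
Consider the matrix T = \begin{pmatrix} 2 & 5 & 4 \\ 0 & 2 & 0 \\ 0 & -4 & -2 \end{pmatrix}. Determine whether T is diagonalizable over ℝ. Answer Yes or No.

No

Characteristic polynomial: p(r) = r^3 - 2r^2 - 4r + 8 = (r - 2)^2(r + 2).
r = 2 has algebraic multiplicity 2; rank(T − 2I) = 2, so geometric multiplicity = 1.
Geometric multiplicity < algebraic multiplicity, so T is not diagonalizable.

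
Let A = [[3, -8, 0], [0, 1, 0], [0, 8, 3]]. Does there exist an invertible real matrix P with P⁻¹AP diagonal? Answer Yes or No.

Characteristic polynomial: p(r) = r^3 - 7r^2 + 15r - 9 = (r - 3)^2(r - 1).
r = 3 has algebraic multiplicity 2; rank(A − 3I) = 1, so geometric multiplicity = 2.
Every eigenvalue has geometric = algebraic multiplicity, so A is diagonalizable.

Yes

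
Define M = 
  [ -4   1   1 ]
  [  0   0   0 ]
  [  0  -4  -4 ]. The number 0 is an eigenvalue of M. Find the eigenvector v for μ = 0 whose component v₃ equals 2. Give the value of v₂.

-2

M = [[-4, 1, 1], [0, 0, 0], [0, -4, -4]].
Solving (M)v = 0 gives the eigenspace spanned by (0, -2, 2).
With v₃ = 2, v = (0, -2, 2), so v₂ = -2.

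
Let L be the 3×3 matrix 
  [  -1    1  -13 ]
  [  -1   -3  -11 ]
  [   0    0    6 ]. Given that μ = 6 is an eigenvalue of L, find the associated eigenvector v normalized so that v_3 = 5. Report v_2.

L − 6I = [[-7, 1, -13], [-1, -9, -11], [0, 0, 0]].
Solving (L − 6I)v = 0 gives the eigenspace spanned by (-10, -5, 5).
With v_3 = 5, v = (-10, -5, 5), so v_2 = -5.

-5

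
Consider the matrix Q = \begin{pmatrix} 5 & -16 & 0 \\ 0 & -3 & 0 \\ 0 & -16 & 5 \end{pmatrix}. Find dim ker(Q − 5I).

Q − 5I = [[0, -16, 0], [0, -8, 0], [0, -16, 0]].
This matrix has rank 1, so its null space has dimension 3 − 1 = 2.

2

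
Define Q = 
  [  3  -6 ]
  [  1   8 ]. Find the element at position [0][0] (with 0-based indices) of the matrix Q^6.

-46437

Characteristic polynomial: s^2 - 11s + 30 = (s - 6)(s - 5), so the eigenvalues are 5, 6.
s=6: eigenvector (-2, 1).
s=5: eigenvector (3, -1).
P = [[-2, 3], [1, -1]], D = diag(6, 5), P⁻¹ = [[1, 3], [1, 2]].
Q⁶ = P·diag(46656, 15625)·P⁻¹ = [[-46437, -186186], [31031, 108718]].
The requested entry is -46437.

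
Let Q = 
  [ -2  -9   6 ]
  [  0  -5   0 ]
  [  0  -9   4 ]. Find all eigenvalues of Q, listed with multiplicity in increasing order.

Characteristic polynomial: p(s) = s^3 + 3s^2 - 18s - 40 = (s - 4)(s + 2)(s + 5).
Roots (with multiplicity): -5, -2, 4.

-5, -2, 4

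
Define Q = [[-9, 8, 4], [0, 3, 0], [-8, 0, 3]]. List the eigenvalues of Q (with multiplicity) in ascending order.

Characteristic polynomial: p(λ) = λ^3 + 3λ^2 - 13λ - 15 = (λ - 3)(λ + 1)(λ + 5).
Roots (with multiplicity): -5, -1, 3.

-5, -1, 3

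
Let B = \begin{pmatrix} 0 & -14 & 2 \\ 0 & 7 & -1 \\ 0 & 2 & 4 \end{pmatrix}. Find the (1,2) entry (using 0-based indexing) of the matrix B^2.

Characteristic polynomial: t^3 - 11t^2 + 30t = t(t - 6)(t - 5), so the eigenvalues are 0, 5, 6.
t=6: eigenvector (2, -1, -1).
t=5: eigenvector (-2, 1, 2).
t=0: eigenvector (1, 0, 0).
P = [[2, -2, 1], [-1, 1, 0], [-1, 2, 0]], D = diag(6, 5, 0), P⁻¹ = [[0, -2, 1], [0, -1, 1], [1, 2, 0]].
B² = P·diag(36, 25, 0)·P⁻¹ = [[0, -94, 22], [0, 47, -11], [0, 22, 14]].
The requested entry is -11.

-11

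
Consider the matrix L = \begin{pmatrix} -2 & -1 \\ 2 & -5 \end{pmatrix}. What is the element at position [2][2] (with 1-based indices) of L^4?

431

Characteristic polynomial: λ^2 + 7λ + 12 = (λ + 3)(λ + 4), so the eigenvalues are -4, -3.
λ=-4: eigenvector (1, 2).
λ=-3: eigenvector (1, 1).
P = [[1, 1], [2, 1]], D = diag(-4, -3), P⁻¹ = [[-1, 1], [2, -1]].
L⁴ = P·diag(256, 81)·P⁻¹ = [[-94, 175], [-350, 431]].
The requested entry is 431.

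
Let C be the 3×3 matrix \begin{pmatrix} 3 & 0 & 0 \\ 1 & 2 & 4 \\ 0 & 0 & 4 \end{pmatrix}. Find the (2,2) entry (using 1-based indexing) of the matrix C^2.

4

Characteristic polynomial: r^3 - 9r^2 + 26r - 24 = (r - 4)(r - 3)(r - 2), so the eigenvalues are 2, 3, 4.
r=4: eigenvector (0, -2, -1).
r=2: eigenvector (0, -1, 0).
r=3: eigenvector (1, 1, 0).
P = [[0, 0, 1], [-2, -1, 1], [-1, 0, 0]], D = diag(4, 2, 3), P⁻¹ = [[0, 0, -1], [1, -1, 2], [1, 0, 0]].
C² = P·diag(16, 4, 9)·P⁻¹ = [[9, 0, 0], [5, 4, 24], [0, 0, 16]].
The requested entry is 4.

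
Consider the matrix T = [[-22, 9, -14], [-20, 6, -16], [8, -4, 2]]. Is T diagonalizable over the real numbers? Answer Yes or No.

Characteristic polynomial: p(s) = s^3 + 14s^2 + 64s + 96 = (s + 4)^2(s + 6).
s = -4 has algebraic multiplicity 2; rank(T + 4I) = 2, so geometric multiplicity = 1.
Geometric multiplicity < algebraic multiplicity, so T is not diagonalizable.

No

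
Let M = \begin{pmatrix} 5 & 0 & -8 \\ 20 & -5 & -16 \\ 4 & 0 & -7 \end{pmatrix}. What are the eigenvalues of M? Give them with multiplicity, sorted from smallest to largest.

Characteristic polynomial: p(s) = s^3 + 7s^2 + 7s - 15 = (s - 1)(s + 3)(s + 5).
Roots (with multiplicity): -5, -3, 1.

-5, -3, 1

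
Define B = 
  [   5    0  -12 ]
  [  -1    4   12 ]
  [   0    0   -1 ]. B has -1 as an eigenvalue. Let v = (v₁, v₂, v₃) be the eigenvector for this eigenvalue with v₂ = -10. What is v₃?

B + 1I = [[6, 0, -12], [-1, 5, 12], [0, 0, 0]].
Solving (B + 1I)v = 0 gives the eigenspace spanned by (10, -10, 5).
With v₂ = -10, v = (10, -10, 5), so v₃ = 5.

5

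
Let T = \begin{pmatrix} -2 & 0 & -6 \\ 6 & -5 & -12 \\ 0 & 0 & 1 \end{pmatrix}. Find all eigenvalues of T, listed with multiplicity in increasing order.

Characteristic polynomial: p(s) = s^3 + 6s^2 + 3s - 10 = (s - 1)(s + 2)(s + 5).
Roots (with multiplicity): -5, -2, 1.

-5, -2, 1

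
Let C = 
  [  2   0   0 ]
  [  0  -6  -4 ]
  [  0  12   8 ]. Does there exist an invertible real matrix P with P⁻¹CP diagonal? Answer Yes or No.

Characteristic polynomial: p(r) = r^3 - 4r^2 + 4r = r(r - 2)^2.
r = 2 has algebraic multiplicity 2; rank(C − 2I) = 1, so geometric multiplicity = 2.
Every eigenvalue has geometric = algebraic multiplicity, so C is diagonalizable.

Yes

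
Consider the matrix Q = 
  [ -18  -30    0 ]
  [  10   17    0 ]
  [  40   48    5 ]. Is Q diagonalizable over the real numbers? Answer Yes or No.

Yes

Characteristic polynomial: p(t) = t^3 - 4t^2 - 11t + 30 = (t - 5)(t - 2)(t + 3).
All 3 eigenvalues are distinct, so Q is diagonalizable.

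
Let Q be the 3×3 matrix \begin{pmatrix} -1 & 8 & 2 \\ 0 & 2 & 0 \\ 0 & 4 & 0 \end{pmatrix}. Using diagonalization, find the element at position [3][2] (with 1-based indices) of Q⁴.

Characteristic polynomial: r^3 - r^2 - 2r = r(r - 2)(r + 1), so the eigenvalues are -1, 0, 2.
r=2: eigenvector (4, 1, 2).
r=-1: eigenvector (1, 0, 0).
r=0: eigenvector (2, 0, 1).
P = [[4, 1, 2], [1, 0, 0], [2, 0, 1]], D = diag(2, -1, 0), P⁻¹ = [[0, 1, 0], [1, 0, -2], [0, -2, 1]].
Q⁴ = P·diag(16, 1, 0)·P⁻¹ = [[1, 64, -2], [0, 16, 0], [0, 32, 0]].
The requested entry is 32.

32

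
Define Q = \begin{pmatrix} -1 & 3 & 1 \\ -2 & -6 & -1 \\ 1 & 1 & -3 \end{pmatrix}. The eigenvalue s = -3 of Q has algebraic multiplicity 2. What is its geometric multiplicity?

Q + 3I = [[2, 3, 1], [-2, -3, -1], [1, 1, 0]].
This matrix has rank 2, so its null space has dimension 3 − 2 = 1.

1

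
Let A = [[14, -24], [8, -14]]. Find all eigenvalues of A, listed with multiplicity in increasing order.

-2, 2

Characteristic polynomial: p(μ) = μ^2 - 4 = (μ - 2)(μ + 2).
Roots (with multiplicity): -2, 2.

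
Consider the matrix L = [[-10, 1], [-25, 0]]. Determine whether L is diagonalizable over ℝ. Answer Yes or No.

Characteristic polynomial: p(μ) = μ^2 + 10μ + 25 = (μ + 5)^2.
μ = -5 has algebraic multiplicity 2; rank(L + 5I) = 1, so geometric multiplicity = 1.
Geometric multiplicity < algebraic multiplicity, so L is not diagonalizable.

No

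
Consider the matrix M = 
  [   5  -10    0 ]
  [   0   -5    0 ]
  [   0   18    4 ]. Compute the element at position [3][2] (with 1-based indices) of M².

-18

Characteristic polynomial: λ^3 - 4λ^2 - 25λ + 100 = (λ - 5)(λ - 4)(λ + 5), so the eigenvalues are -5, 4, 5.
λ=5: eigenvector (1, 0, 0).
λ=-5: eigenvector (1, 1, -2).
λ=4: eigenvector (0, 0, 1).
P = [[1, 1, 0], [0, 1, 0], [0, -2, 1]], D = diag(5, -5, 4), P⁻¹ = [[1, -1, 0], [0, 1, 0], [0, 2, 1]].
M² = P·diag(25, 25, 16)·P⁻¹ = [[25, 0, 0], [0, 25, 0], [0, -18, 16]].
The requested entry is -18.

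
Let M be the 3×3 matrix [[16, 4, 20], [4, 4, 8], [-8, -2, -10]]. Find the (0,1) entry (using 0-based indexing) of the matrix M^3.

Characteristic polynomial: λ^3 - 10λ^2 + 24λ = λ(λ - 6)(λ - 4), so the eigenvalues are 0, 4, 6.
λ=6: eigenvector (2, 0, -1).
λ=4: eigenvector (-2, 1, 1).
λ=0: eigenvector (-1, -1, 1).
P = [[2, -2, -1], [0, 1, -1], [-1, 1, 1]], D = diag(6, 4, 0), P⁻¹ = [[2, 1, 3], [1, 1, 2], [1, 0, 2]].
M³ = P·diag(216, 64, 0)·P⁻¹ = [[736, 304, 1040], [64, 64, 128], [-368, -152, -520]].
The requested entry is 304.

304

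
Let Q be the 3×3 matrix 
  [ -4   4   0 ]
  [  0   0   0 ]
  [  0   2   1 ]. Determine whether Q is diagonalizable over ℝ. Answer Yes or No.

Characteristic polynomial: p(λ) = λ^3 + 3λ^2 - 4λ = λ(λ - 1)(λ + 4).
All 3 eigenvalues are distinct, so Q is diagonalizable.

Yes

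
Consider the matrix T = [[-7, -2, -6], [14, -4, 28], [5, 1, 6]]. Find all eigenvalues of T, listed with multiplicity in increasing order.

Characteristic polynomial: p(λ) = λ^3 + 5λ^2 - 8λ - 48 = (λ - 3)(λ + 4)^2.
Roots (with multiplicity): -4, -4, 3.

-4, -4, 3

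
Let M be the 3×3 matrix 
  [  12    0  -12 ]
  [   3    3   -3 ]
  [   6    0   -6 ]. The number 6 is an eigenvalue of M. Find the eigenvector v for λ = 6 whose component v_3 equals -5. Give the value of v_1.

-10

M − 6I = [[6, 0, -12], [3, -3, -3], [6, 0, -12]].
Solving (M − 6I)v = 0 gives the eigenspace spanned by (-10, -5, -5).
With v_3 = -5, v = (-10, -5, -5), so v_1 = -10.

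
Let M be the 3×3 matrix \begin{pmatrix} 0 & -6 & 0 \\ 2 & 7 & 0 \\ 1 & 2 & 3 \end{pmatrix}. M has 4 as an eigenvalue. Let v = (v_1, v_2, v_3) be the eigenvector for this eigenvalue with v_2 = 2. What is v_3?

1

M − 4I = [[-4, -6, 0], [2, 3, 0], [1, 2, -1]].
Solving (M − 4I)v = 0 gives the eigenspace spanned by (-3, 2, 1).
With v_2 = 2, v = (-3, 2, 1), so v_3 = 1.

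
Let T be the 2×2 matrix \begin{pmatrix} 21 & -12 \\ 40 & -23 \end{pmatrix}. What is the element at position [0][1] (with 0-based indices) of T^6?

2184

Characteristic polynomial: λ^2 + 2λ - 3 = (λ - 1)(λ + 3), so the eigenvalues are -3, 1.
λ=-3: eigenvector (1, 2).
λ=1: eigenvector (-3, -5).
P = [[1, -3], [2, -5]], D = diag(-3, 1), P⁻¹ = [[-5, 3], [-2, 1]].
T⁶ = P·diag(729, 1)·P⁻¹ = [[-3639, 2184], [-7280, 4369]].
The requested entry is 2184.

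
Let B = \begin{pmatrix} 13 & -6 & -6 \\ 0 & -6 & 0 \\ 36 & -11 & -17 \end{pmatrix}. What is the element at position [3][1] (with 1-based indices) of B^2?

-144

Characteristic polynomial: λ^3 + 10λ^2 + 19λ - 30 = (λ - 1)(λ + 5)(λ + 6), so the eigenvalues are -6, -5, 1.
λ=-5: eigenvector (1, 0, 3).
λ=-6: eigenvector (0, 1, -1).
λ=1: eigenvector (1, 0, 2).
P = [[1, 0, 1], [0, 1, 0], [3, -1, 2]], D = diag(-5, -6, 1), P⁻¹ = [[-2, 1, 1], [0, 1, 0], [3, -1, -1]].
B² = P·diag(25, 36, 1)·P⁻¹ = [[-47, 24, 24], [0, 36, 0], [-144, 37, 73]].
The requested entry is -144.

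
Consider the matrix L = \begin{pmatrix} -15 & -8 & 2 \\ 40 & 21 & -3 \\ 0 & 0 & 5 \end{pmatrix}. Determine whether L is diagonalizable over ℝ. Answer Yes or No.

Characteristic polynomial: p(t) = t^3 - 11t^2 + 35t - 25 = (t - 5)^2(t - 1).
t = 5 has algebraic multiplicity 2; rank(L − 5I) = 2, so geometric multiplicity = 1.
Geometric multiplicity < algebraic multiplicity, so L is not diagonalizable.

No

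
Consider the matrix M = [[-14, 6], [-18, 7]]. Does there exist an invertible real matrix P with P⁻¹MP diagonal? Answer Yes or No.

Yes

Characteristic polynomial: p(s) = s^2 + 7s + 10 = (s + 2)(s + 5).
All 2 eigenvalues are distinct, so M is diagonalizable.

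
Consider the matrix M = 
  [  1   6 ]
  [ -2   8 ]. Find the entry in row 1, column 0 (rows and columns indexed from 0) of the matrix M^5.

Characteristic polynomial: μ^2 - 9μ + 20 = (μ - 5)(μ - 4), so the eigenvalues are 4, 5.
μ=5: eigenvector (-3, -2).
μ=4: eigenvector (2, 1).
P = [[-3, 2], [-2, 1]], D = diag(5, 4), P⁻¹ = [[1, -2], [2, -3]].
M⁵ = P·diag(3125, 1024)·P⁻¹ = [[-5279, 12606], [-4202, 9428]].
The requested entry is -4202.

-4202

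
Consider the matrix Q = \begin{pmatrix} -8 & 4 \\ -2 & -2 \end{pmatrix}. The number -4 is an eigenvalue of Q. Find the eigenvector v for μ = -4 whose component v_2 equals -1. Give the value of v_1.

-1

Q + 4I = [[-4, 4], [-2, 2]].
Solving (Q + 4I)v = 0 gives the eigenspace spanned by (-1, -1).
With v_2 = -1, v = (-1, -1), so v_1 = -1.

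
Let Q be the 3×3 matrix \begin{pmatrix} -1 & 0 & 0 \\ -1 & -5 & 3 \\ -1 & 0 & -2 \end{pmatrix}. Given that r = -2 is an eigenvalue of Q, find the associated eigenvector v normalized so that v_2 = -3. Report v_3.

-3

Q + 2I = [[1, 0, 0], [-1, -3, 3], [-1, 0, 0]].
Solving (Q + 2I)v = 0 gives the eigenspace spanned by (0, -3, -3).
With v_2 = -3, v = (0, -3, -3), so v_3 = -3.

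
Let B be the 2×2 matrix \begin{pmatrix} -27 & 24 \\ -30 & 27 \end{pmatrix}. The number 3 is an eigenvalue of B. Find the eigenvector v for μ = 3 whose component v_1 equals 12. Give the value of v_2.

B − 3I = [[-30, 24], [-30, 24]].
Solving (B − 3I)v = 0 gives the eigenspace spanned by (12, 15).
With v_1 = 12, v = (12, 15), so v_2 = 15.

15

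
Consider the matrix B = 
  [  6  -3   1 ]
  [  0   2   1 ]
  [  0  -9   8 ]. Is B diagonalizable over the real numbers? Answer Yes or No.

No

Characteristic polynomial: p(λ) = λ^3 - 16λ^2 + 85λ - 150 = (λ - 6)(λ - 5)^2.
λ = 5 has algebraic multiplicity 2; rank(B − 5I) = 2, so geometric multiplicity = 1.
Geometric multiplicity < algebraic multiplicity, so B is not diagonalizable.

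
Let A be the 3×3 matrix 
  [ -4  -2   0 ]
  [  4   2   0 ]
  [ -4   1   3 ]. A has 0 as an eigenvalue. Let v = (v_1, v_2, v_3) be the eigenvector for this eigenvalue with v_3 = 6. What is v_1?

A = [[-4, -2, 0], [4, 2, 0], [-4, 1, 3]].
Solving (A)v = 0 gives the eigenspace spanned by (3, -6, 6).
With v_3 = 6, v = (3, -6, 6), so v_1 = 3.

3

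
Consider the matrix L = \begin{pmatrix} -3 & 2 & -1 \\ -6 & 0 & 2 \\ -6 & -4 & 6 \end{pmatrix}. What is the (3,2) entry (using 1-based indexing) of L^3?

Characteristic polynomial: t^3 - 3t^2 - 4t = t(t - 4)(t + 1), so the eigenvalues are -1, 0, 4.
t=0: eigenvector (1, 3, 3).
t=-1: eigenvector (1, 2, 2).
t=4: eigenvector (0, 1, 2).
P = [[1, 1, 0], [3, 2, 1], [3, 2, 2]], D = diag(0, -1, 4), P⁻¹ = [[-2, 2, -1], [3, -2, 1], [0, -1, 1]].
L³ = P·diag(0, -1, 64)·P⁻¹ = [[-3, 2, -1], [-6, -60, 62], [-6, -124, 126]].
The requested entry is -124.

-124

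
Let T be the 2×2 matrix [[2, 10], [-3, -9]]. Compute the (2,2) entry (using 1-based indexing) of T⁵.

Characteristic polynomial: λ^2 + 7λ + 12 = (λ + 3)(λ + 4), so the eigenvalues are -4, -3.
λ=-4: eigenvector (5, -3).
λ=-3: eigenvector (2, -1).
P = [[5, 2], [-3, -1]], D = diag(-4, -3), P⁻¹ = [[-1, -2], [3, 5]].
T⁵ = P·diag(-1024, -243)·P⁻¹ = [[3662, 7810], [-2343, -4929]].
The requested entry is -4929.

-4929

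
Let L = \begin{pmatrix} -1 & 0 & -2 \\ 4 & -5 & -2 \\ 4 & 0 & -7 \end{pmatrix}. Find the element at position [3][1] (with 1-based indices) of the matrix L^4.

-1088

Characteristic polynomial: t^3 + 13t^2 + 55t + 75 = (t + 3)(t + 5)^2, so the eigenvalues are -5, -5, -3.
t=-3: eigenvector (1, 1, 1).
t=-5: eigenvector (-1, -1, -2).
t=-5: eigenvector (-1, -2, -2).
P = [[1, -1, -1], [1, -1, -2], [1, -2, -2]], D = diag(-3, -5, -5), P⁻¹ = [[2, 0, -1], [0, 1, -1], [1, -1, 0]].
L⁴ = P·diag(81, 625, 625)·P⁻¹ = [[-463, 0, 544], [-1088, 625, 544], [-1088, 0, 1169]].
The requested entry is -1088.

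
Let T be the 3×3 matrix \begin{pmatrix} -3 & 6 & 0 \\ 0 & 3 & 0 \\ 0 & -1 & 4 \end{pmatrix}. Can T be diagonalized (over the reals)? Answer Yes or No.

Yes

Characteristic polynomial: p(μ) = μ^3 - 4μ^2 - 9μ + 36 = (μ - 4)(μ - 3)(μ + 3).
All 3 eigenvalues are distinct, so T is diagonalizable.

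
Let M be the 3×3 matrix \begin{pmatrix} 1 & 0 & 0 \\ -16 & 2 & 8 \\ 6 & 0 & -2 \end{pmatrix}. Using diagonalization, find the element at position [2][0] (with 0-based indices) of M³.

18

Characteristic polynomial: s^3 - s^2 - 4s + 4 = (s - 2)(s - 1)(s + 2), so the eigenvalues are -2, 1, 2.
s=2: eigenvector (0, 1, 0).
s=1: eigenvector (1, 0, 2).
s=-2: eigenvector (0, -2, 1).
P = [[0, 1, 0], [1, 0, -2], [0, 2, 1]], D = diag(2, 1, -2), P⁻¹ = [[-4, 1, 2], [1, 0, 0], [-2, 0, 1]].
M³ = P·diag(8, 1, -8)·P⁻¹ = [[1, 0, 0], [-64, 8, 32], [18, 0, -8]].
The requested entry is 18.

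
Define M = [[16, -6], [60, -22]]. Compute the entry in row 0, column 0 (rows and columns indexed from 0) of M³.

Characteristic polynomial: r^2 + 6r + 8 = (r + 2)(r + 4), so the eigenvalues are -4, -2.
r=-4: eigenvector (3, 10).
r=-2: eigenvector (1, 3).
P = [[3, 1], [10, 3]], D = diag(-4, -2), P⁻¹ = [[-3, 1], [10, -3]].
M³ = P·diag(-64, -8)·P⁻¹ = [[496, -168], [1680, -568]].
The requested entry is 496.

496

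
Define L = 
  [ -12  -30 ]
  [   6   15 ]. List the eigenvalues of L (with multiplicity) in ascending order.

0, 3

Characteristic polynomial: p(μ) = μ^2 - 3μ = μ(μ - 3).
Roots (with multiplicity): 0, 3.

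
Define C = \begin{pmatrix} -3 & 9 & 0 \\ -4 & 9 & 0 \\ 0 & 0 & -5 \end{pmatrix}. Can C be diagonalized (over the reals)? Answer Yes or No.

Characteristic polynomial: p(r) = r^3 - r^2 - 21r + 45 = (r - 3)^2(r + 5).
r = 3 has algebraic multiplicity 2; rank(C − 3I) = 2, so geometric multiplicity = 1.
Geometric multiplicity < algebraic multiplicity, so C is not diagonalizable.

No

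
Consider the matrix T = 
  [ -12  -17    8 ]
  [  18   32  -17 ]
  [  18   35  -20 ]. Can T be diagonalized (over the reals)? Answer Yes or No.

No

Characteristic polynomial: p(s) = s^3 - 27s - 54 = (s - 6)(s + 3)^2.
s = -3 has algebraic multiplicity 2; rank(T + 3I) = 2, so geometric multiplicity = 1.
Geometric multiplicity < algebraic multiplicity, so T is not diagonalizable.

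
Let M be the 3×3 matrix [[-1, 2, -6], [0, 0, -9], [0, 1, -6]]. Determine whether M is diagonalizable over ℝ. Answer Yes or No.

Characteristic polynomial: p(r) = r^3 + 7r^2 + 15r + 9 = (r + 1)(r + 3)^2.
r = -3 has algebraic multiplicity 2; rank(M + 3I) = 2, so geometric multiplicity = 1.
Geometric multiplicity < algebraic multiplicity, so M is not diagonalizable.

No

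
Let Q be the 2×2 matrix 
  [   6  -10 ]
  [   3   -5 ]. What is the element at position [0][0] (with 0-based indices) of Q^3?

Characteristic polynomial: μ^2 - μ = μ(μ - 1), so the eigenvalues are 0, 1.
μ=0: eigenvector (5, 3).
μ=1: eigenvector (2, 1).
P = [[5, 2], [3, 1]], D = diag(0, 1), P⁻¹ = [[-1, 2], [3, -5]].
Q³ = P·diag(0, 1)·P⁻¹ = [[6, -10], [3, -5]].
The requested entry is 6.

6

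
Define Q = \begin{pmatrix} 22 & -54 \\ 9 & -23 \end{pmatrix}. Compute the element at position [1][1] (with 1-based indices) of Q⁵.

9322

Characteristic polynomial: t^2 + t - 20 = (t - 4)(t + 5), so the eigenvalues are -5, 4.
t=-5: eigenvector (-2, -1).
t=4: eigenvector (3, 1).
P = [[-2, 3], [-1, 1]], D = diag(-5, 4), P⁻¹ = [[1, -3], [1, -2]].
Q⁵ = P·diag(-3125, 1024)·P⁻¹ = [[9322, -24894], [4149, -11423]].
The requested entry is 9322.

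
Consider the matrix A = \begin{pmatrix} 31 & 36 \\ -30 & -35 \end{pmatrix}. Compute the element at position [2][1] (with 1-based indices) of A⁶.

78120

Characteristic polynomial: s^2 + 4s - 5 = (s - 1)(s + 5), so the eigenvalues are -5, 1.
s=1: eigenvector (6, -5).
s=-5: eigenvector (-1, 1).
P = [[6, -1], [-5, 1]], D = diag(1, -5), P⁻¹ = [[1, 1], [5, 6]].
A⁶ = P·diag(1, 15625)·P⁻¹ = [[-78119, -93744], [78120, 93745]].
The requested entry is 78120.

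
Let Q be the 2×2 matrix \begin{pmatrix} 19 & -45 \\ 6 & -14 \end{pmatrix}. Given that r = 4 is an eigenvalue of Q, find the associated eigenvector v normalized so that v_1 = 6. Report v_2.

Q − 4I = [[15, -45], [6, -18]].
Solving (Q − 4I)v = 0 gives the eigenspace spanned by (6, 2).
With v_1 = 6, v = (6, 2), so v_2 = 2.

2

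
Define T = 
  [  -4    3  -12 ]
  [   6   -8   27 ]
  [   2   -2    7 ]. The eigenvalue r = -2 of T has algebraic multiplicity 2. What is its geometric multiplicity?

T + 2I = [[-2, 3, -12], [6, -6, 27], [2, -2, 9]].
This matrix has rank 2, so its null space has dimension 3 − 2 = 1.

1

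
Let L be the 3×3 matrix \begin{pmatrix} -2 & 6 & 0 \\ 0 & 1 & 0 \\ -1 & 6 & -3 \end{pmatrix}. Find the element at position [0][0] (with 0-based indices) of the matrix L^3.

Characteristic polynomial: s^3 + 4s^2 + s - 6 = (s - 1)(s + 2)(s + 3), so the eigenvalues are -3, -2, 1.
s=-2: eigenvector (1, 0, -1).
s=-3: eigenvector (0, 0, 1).
s=1: eigenvector (2, 1, 1).
P = [[1, 0, 2], [0, 0, 1], [-1, 1, 1]], D = diag(-2, -3, 1), P⁻¹ = [[1, -2, 0], [1, -3, 1], [0, 1, 0]].
L³ = P·diag(-8, -27, 1)·P⁻¹ = [[-8, 18, 0], [0, 1, 0], [-19, 66, -27]].
The requested entry is -8.

-8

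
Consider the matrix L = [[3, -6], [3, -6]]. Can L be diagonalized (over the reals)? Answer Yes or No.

Characteristic polynomial: p(t) = t^2 + 3t = t(t + 3).
All 2 eigenvalues are distinct, so L is diagonalizable.

Yes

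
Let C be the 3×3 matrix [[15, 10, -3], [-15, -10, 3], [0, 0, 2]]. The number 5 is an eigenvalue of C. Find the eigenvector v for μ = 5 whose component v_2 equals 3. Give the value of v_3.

0

C − 5I = [[10, 10, -3], [-15, -15, 3], [0, 0, -3]].
Solving (C − 5I)v = 0 gives the eigenspace spanned by (-3, 3, 0).
With v_2 = 3, v = (-3, 3, 0), so v_3 = 0.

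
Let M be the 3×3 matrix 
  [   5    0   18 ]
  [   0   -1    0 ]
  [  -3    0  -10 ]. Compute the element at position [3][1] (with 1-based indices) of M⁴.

255

Characteristic polynomial: s^3 + 6s^2 + 9s + 4 = (s + 1)^2(s + 4), so the eigenvalues are -4, -1, -1.
s=-1: eigenvector (3, 0, -1).
s=-1: eigenvector (0, 1, 0).
s=-4: eigenvector (-2, 0, 1).
P = [[3, 0, -2], [0, 1, 0], [-1, 0, 1]], D = diag(-1, -1, -4), P⁻¹ = [[1, 0, 2], [0, 1, 0], [1, 0, 3]].
M⁴ = P·diag(1, 1, 256)·P⁻¹ = [[-509, 0, -1530], [0, 1, 0], [255, 0, 766]].
The requested entry is 255.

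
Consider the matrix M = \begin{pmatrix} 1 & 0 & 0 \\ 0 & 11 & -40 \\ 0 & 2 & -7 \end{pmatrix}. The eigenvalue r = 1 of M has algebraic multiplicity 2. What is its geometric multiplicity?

M − 1I = [[0, 0, 0], [0, 10, -40], [0, 2, -8]].
This matrix has rank 1, so its null space has dimension 3 − 1 = 2.

2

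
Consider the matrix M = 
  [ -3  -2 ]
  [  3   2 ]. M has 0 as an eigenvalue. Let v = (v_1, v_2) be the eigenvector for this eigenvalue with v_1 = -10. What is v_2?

M = [[-3, -2], [3, 2]].
Solving (M)v = 0 gives the eigenspace spanned by (-10, 15).
With v_1 = -10, v = (-10, 15), so v_2 = 15.

15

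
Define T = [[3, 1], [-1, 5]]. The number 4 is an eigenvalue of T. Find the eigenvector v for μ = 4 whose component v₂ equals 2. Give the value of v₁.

T − 4I = [[-1, 1], [-1, 1]].
Solving (T − 4I)v = 0 gives the eigenspace spanned by (2, 2).
With v₂ = 2, v = (2, 2), so v₁ = 2.

2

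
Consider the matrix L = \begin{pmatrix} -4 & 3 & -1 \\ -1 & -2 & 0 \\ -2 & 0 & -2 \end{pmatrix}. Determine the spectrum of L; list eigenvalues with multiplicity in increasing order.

Characteristic polynomial: p(r) = r^3 + 8r^2 + 21r + 18 = (r + 2)(r + 3)^2.
Roots (with multiplicity): -3, -3, -2.

-3, -3, -2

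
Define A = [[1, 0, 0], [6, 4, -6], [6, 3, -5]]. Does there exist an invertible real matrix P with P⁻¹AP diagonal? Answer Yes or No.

Characteristic polynomial: p(λ) = λ^3 - 3λ + 2 = (λ - 1)^2(λ + 2).
λ = 1 has algebraic multiplicity 2; rank(A − 1I) = 1, so geometric multiplicity = 2.
Every eigenvalue has geometric = algebraic multiplicity, so A is diagonalizable.

Yes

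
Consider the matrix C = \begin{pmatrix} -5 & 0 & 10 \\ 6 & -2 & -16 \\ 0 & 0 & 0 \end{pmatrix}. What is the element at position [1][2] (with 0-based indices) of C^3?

Characteristic polynomial: t^3 + 7t^2 + 10t = t(t + 2)(t + 5), so the eigenvalues are -5, -2, 0.
t=-5: eigenvector (1, -2, 0).
t=-2: eigenvector (0, 1, 0).
t=0: eigenvector (2, -2, 1).
P = [[1, 0, 2], [-2, 1, -2], [0, 0, 1]], D = diag(-5, -2, 0), P⁻¹ = [[1, 0, -2], [2, 1, -2], [0, 0, 1]].
C³ = P·diag(-125, -8, 0)·P⁻¹ = [[-125, 0, 250], [234, -8, -484], [0, 0, 0]].
The requested entry is -484.

-484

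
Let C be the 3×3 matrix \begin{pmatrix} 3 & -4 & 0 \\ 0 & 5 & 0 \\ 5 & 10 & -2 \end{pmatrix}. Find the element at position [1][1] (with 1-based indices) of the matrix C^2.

9

Characteristic polynomial: r^3 - 6r^2 - r + 30 = (r - 5)(r - 3)(r + 2), so the eigenvalues are -2, 3, 5.
r=-2: eigenvector (0, 0, 1).
r=3: eigenvector (1, 0, 1).
r=5: eigenvector (2, -1, 0).
P = [[0, 1, 2], [0, 0, -1], [1, 1, 0]], D = diag(-2, 3, 5), P⁻¹ = [[-1, -2, 1], [1, 2, 0], [0, -1, 0]].
C² = P·diag(4, 9, 25)·P⁻¹ = [[9, -32, 0], [0, 25, 0], [5, 10, 4]].
The requested entry is 9.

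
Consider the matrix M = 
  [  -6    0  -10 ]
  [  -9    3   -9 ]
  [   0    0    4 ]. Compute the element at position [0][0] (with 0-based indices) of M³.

Characteristic polynomial: λ^3 - λ^2 - 30λ + 72 = (λ - 4)(λ - 3)(λ + 6), so the eigenvalues are -6, 3, 4.
λ=-6: eigenvector (1, 1, 0).
λ=3: eigenvector (0, 1, 0).
λ=4: eigenvector (-1, 0, 1).
P = [[1, 0, -1], [1, 1, 0], [0, 0, 1]], D = diag(-6, 3, 4), P⁻¹ = [[1, 0, 1], [-1, 1, -1], [0, 0, 1]].
M³ = P·diag(-216, 27, 64)·P⁻¹ = [[-216, 0, -280], [-243, 27, -243], [0, 0, 64]].
The requested entry is -216.

-216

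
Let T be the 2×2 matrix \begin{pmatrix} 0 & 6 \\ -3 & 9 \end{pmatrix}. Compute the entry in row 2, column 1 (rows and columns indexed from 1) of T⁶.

-45927

Characteristic polynomial: s^2 - 9s + 18 = (s - 6)(s - 3), so the eigenvalues are 3, 6.
s=3: eigenvector (-2, -1).
s=6: eigenvector (1, 1).
P = [[-2, 1], [-1, 1]], D = diag(3, 6), P⁻¹ = [[-1, 1], [-1, 2]].
T⁶ = P·diag(729, 46656)·P⁻¹ = [[-45198, 91854], [-45927, 92583]].
The requested entry is -45927.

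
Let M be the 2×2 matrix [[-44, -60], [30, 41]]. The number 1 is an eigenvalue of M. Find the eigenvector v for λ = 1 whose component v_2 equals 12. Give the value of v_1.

-16

M − 1I = [[-45, -60], [30, 40]].
Solving (M − 1I)v = 0 gives the eigenspace spanned by (-16, 12).
With v_2 = 12, v = (-16, 12), so v_1 = -16.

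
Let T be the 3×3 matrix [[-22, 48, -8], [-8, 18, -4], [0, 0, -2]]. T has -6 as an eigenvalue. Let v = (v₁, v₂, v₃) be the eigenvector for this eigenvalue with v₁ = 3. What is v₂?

1

T + 6I = [[-16, 48, -8], [-8, 24, -4], [0, 0, 4]].
Solving (T + 6I)v = 0 gives the eigenspace spanned by (3, 1, 0).
With v₁ = 3, v = (3, 1, 0), so v₂ = 1.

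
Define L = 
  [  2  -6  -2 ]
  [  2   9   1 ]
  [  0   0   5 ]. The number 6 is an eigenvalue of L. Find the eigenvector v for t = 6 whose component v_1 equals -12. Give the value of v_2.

L − 6I = [[-4, -6, -2], [2, 3, 1], [0, 0, -1]].
Solving (L − 6I)v = 0 gives the eigenspace spanned by (-12, 8, 0).
With v_1 = -12, v = (-12, 8, 0), so v_2 = 8.

8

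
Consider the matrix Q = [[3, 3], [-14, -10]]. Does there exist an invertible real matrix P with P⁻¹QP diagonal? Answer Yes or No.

Yes

Characteristic polynomial: p(s) = s^2 + 7s + 12 = (s + 3)(s + 4).
All 2 eigenvalues are distinct, so Q is diagonalizable.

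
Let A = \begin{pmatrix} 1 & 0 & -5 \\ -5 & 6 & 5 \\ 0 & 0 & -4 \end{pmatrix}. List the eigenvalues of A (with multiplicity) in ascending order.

Characteristic polynomial: p(λ) = λ^3 - 3λ^2 - 22λ + 24 = (λ - 6)(λ - 1)(λ + 4).
Roots (with multiplicity): -4, 1, 6.

-4, 1, 6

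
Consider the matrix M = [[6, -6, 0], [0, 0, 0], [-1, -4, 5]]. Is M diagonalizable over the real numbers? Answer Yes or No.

Characteristic polynomial: p(t) = t^3 - 11t^2 + 30t = t(t - 6)(t - 5).
All 3 eigenvalues are distinct, so M is diagonalizable.

Yes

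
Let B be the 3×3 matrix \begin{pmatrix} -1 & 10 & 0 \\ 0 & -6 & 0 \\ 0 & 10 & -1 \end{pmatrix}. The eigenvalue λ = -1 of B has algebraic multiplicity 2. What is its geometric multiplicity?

2

B + 1I = [[0, 10, 0], [0, -5, 0], [0, 10, 0]].
This matrix has rank 1, so its null space has dimension 3 − 1 = 2.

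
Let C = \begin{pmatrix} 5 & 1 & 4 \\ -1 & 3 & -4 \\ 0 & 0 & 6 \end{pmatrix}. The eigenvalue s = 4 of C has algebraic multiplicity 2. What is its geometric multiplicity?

C − 4I = [[1, 1, 4], [-1, -1, -4], [0, 0, 2]].
This matrix has rank 2, so its null space has dimension 3 − 2 = 1.

1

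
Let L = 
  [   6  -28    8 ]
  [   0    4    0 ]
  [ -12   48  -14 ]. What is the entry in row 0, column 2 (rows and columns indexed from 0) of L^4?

-2560

Characteristic polynomial: λ^3 + 4λ^2 - 20λ - 48 = (λ - 4)(λ + 2)(λ + 6), so the eigenvalues are -6, -2, 4.
λ=4: eigenvector (-2, 1, 4).
λ=-2: eigenvector (1, 0, -1).
λ=-6: eigenvector (-2, 0, 3).
P = [[-2, 1, -2], [1, 0, 0], [4, -1, 3]], D = diag(4, -2, -6), P⁻¹ = [[0, 1, 0], [3, -2, 2], [1, -2, 1]].
L⁴ = P·diag(256, 16, 1296)·P⁻¹ = [[-2544, 4640, -2560], [0, 256, 0], [3840, -6720, 3856]].
The requested entry is -2560.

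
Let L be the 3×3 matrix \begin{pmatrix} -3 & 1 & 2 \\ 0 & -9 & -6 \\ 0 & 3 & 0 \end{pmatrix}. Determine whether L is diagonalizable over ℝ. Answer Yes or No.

Characteristic polynomial: p(r) = r^3 + 12r^2 + 45r + 54 = (r + 3)^2(r + 6).
r = -3 has algebraic multiplicity 2; rank(L + 3I) = 2, so geometric multiplicity = 1.
Geometric multiplicity < algebraic multiplicity, so L is not diagonalizable.

No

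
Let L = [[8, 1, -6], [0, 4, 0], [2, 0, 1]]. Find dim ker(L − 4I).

1

L − 4I = [[4, 1, -6], [0, 0, 0], [2, 0, -3]].
This matrix has rank 2, so its null space has dimension 3 − 2 = 1.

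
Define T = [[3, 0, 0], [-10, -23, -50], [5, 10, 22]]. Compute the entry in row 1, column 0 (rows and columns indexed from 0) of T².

-50

Characteristic polynomial: s^3 - 2s^2 - 9s + 18 = (s - 3)(s - 2)(s + 3), so the eigenvalues are -3, 2, 3.
s=3: eigenvector (1, -10, 5).
s=-3: eigenvector (0, 5, -2).
s=2: eigenvector (0, -2, 1).
P = [[1, 0, 0], [-10, 5, -2], [5, -2, 1]], D = diag(3, -3, 2), P⁻¹ = [[1, 0, 0], [0, 1, 2], [-5, 2, 5]].
T² = P·diag(9, 9, 4)·P⁻¹ = [[9, 0, 0], [-50, 29, 50], [25, -10, -16]].
The requested entry is -50.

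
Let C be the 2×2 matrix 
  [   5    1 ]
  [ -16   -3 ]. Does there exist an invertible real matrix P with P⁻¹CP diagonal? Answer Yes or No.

Characteristic polynomial: p(s) = s^2 - 2s + 1 = (s - 1)^2.
s = 1 has algebraic multiplicity 2; rank(C − 1I) = 1, so geometric multiplicity = 1.
Geometric multiplicity < algebraic multiplicity, so C is not diagonalizable.

No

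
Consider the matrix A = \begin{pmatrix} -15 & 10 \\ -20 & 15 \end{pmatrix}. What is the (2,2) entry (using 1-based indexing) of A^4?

Characteristic polynomial: t^2 - 25 = (t - 5)(t + 5), so the eigenvalues are -5, 5.
t=-5: eigenvector (1, 1).
t=5: eigenvector (1, 2).
P = [[1, 1], [1, 2]], D = diag(-5, 5), P⁻¹ = [[2, -1], [-1, 1]].
A⁴ = P·diag(625, 625)·P⁻¹ = [[625, 0], [0, 625]].
The requested entry is 625.

625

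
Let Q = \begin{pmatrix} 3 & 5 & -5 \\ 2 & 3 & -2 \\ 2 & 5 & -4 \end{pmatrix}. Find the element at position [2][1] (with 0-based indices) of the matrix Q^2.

5

Characteristic polynomial: t^3 - 2t^2 - 5t + 6 = (t - 3)(t - 1)(t + 2), so the eigenvalues are -2, 1, 3.
t=-2: eigenvector (1, 0, 1).
t=3: eigenvector (1, 1, 1).
t=1: eigenvector (0, -1, -1).
P = [[1, 1, 0], [0, 1, -1], [1, 1, -1]], D = diag(-2, 3, 1), P⁻¹ = [[0, -1, 1], [1, 1, -1], [1, 0, -1]].
Q² = P·diag(4, 9, 1)·P⁻¹ = [[9, 5, -5], [8, 9, -8], [8, 5, -4]].
The requested entry is 5.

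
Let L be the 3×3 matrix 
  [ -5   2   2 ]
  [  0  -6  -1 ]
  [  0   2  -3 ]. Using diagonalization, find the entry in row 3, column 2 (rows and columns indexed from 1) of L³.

Characteristic polynomial: s^3 + 14s^2 + 65s + 100 = (s + 4)(s + 5)^2, so the eigenvalues are -5, -5, -4.
s=-5: eigenvector (1, 0, 0).
s=-5: eigenvector (-3, 1, -1).
s=-4: eigenvector (-2, 1, -2).
P = [[1, -3, -2], [0, 1, 1], [0, -1, -2]], D = diag(-5, -5, -4), P⁻¹ = [[1, 4, 1], [0, 2, 1], [0, -1, -1]].
L³ = P·diag(-125, -125, -64)·P⁻¹ = [[-125, 122, 122], [0, -186, -61], [0, 122, -3]].
The requested entry is 122.

122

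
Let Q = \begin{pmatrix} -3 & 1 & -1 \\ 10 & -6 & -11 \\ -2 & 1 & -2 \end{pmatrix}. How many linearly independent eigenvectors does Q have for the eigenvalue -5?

Q + 5I = [[2, 1, -1], [10, -1, -11], [-2, 1, 3]].
This matrix has rank 2, so its null space has dimension 3 − 2 = 1.

1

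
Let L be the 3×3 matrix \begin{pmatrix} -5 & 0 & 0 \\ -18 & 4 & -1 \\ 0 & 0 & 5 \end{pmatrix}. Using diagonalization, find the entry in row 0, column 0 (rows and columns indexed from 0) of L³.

Characteristic polynomial: r^3 - 4r^2 - 25r + 100 = (r - 5)(r - 4)(r + 5), so the eigenvalues are -5, 4, 5.
r=5: eigenvector (0, -1, 1).
r=4: eigenvector (0, 1, 0).
r=-5: eigenvector (1, 2, 0).
P = [[0, 0, 1], [-1, 1, 2], [1, 0, 0]], D = diag(5, 4, -5), P⁻¹ = [[0, 0, 1], [-2, 1, 1], [1, 0, 0]].
L³ = P·diag(125, 64, -125)·P⁻¹ = [[-125, 0, 0], [-378, 64, -61], [0, 0, 125]].
The requested entry is -125.

-125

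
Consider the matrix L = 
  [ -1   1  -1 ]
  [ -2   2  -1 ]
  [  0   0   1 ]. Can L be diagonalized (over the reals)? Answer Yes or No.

Yes

Characteristic polynomial: p(t) = t^3 - 2t^2 + t = t(t - 1)^2.
t = 1 has algebraic multiplicity 2; rank(L − 1I) = 1, so geometric multiplicity = 2.
Every eigenvalue has geometric = algebraic multiplicity, so L is diagonalizable.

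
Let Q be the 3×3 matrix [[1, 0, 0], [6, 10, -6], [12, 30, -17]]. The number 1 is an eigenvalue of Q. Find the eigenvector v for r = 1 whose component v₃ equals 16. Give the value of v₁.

4

Q − 1I = [[0, 0, 0], [6, 9, -6], [12, 30, -18]].
Solving (Q − 1I)v = 0 gives the eigenspace spanned by (4, 8, 16).
With v₃ = 16, v = (4, 8, 16), so v₁ = 4.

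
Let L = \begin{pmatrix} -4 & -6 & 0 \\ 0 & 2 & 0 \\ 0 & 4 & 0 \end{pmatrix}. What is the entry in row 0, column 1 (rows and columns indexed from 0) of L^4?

Characteristic polynomial: r^3 + 2r^2 - 8r = r(r - 2)(r + 4), so the eigenvalues are -4, 0, 2.
r=2: eigenvector (-1, 1, 2).
r=-4: eigenvector (1, 0, 0).
r=0: eigenvector (0, 0, 1).
P = [[-1, 1, 0], [1, 0, 0], [2, 0, 1]], D = diag(2, -4, 0), P⁻¹ = [[0, 1, 0], [1, 1, 0], [0, -2, 1]].
L⁴ = P·diag(16, 256, 0)·P⁻¹ = [[256, 240, 0], [0, 16, 0], [0, 32, 0]].
The requested entry is 240.

240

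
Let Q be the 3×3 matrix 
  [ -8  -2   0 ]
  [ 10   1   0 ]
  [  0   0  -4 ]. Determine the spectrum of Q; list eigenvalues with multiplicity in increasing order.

-4, -4, -3

Characteristic polynomial: p(t) = t^3 + 11t^2 + 40t + 48 = (t + 3)(t + 4)^2.
Roots (with multiplicity): -4, -4, -3.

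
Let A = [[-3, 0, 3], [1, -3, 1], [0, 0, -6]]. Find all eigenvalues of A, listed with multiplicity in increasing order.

Characteristic polynomial: p(μ) = μ^3 + 12μ^2 + 45μ + 54 = (μ + 3)^2(μ + 6).
Roots (with multiplicity): -6, -3, -3.

-6, -3, -3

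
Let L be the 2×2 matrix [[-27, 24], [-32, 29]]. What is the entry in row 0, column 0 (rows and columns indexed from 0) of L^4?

-1551

Characteristic polynomial: r^2 - 2r - 15 = (r - 5)(r + 3), so the eigenvalues are -3, 5.
r=-3: eigenvector (1, 1).
r=5: eigenvector (-3, -4).
P = [[1, -3], [1, -4]], D = diag(-3, 5), P⁻¹ = [[4, -3], [1, -1]].
L⁴ = P·diag(81, 625)·P⁻¹ = [[-1551, 1632], [-2176, 2257]].
The requested entry is -1551.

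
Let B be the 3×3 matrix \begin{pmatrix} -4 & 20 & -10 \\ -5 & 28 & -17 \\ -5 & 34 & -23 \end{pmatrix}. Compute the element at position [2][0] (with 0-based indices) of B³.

-215

Characteristic polynomial: r^3 - r^2 - 36r + 36 = (r - 6)(r - 1)(r + 6), so the eigenvalues are -6, 1, 6.
r=6: eigenvector (-1, -1, -1).
r=-6: eigenvector (0, 1, 2).
r=1: eigenvector (-2, -1, -1).
P = [[-1, 0, -2], [-1, 1, -1], [-1, 2, -1]], D = diag(6, -6, 1), P⁻¹ = [[1, -4, 2], [0, -1, 1], [-1, 2, -1]].
B³ = P·diag(216, -216, 1)·P⁻¹ = [[-214, 860, -430], [-215, 1078, -647], [-215, 1294, -863]].
The requested entry is -215.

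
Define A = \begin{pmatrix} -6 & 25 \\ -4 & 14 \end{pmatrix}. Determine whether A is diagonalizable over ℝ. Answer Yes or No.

No

Characteristic polynomial: p(μ) = μ^2 - 8μ + 16 = (μ - 4)^2.
μ = 4 has algebraic multiplicity 2; rank(A − 4I) = 1, so geometric multiplicity = 1.
Geometric multiplicity < algebraic multiplicity, so A is not diagonalizable.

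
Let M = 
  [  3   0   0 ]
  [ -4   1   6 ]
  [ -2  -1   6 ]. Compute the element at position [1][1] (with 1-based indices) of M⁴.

Characteristic polynomial: t^3 - 10t^2 + 33t - 36 = (t - 4)(t - 3)^2, so the eigenvalues are 3, 3, 4.
t=3: eigenvector (1, 4, 2).
t=3: eigenvector (0, 3, 1).
t=4: eigenvector (0, 2, 1).
P = [[1, 0, 0], [4, 3, 2], [2, 1, 1]], D = diag(3, 3, 4), P⁻¹ = [[1, 0, 0], [0, 1, -2], [-2, -1, 3]].
M⁴ = P·diag(81, 81, 256)·P⁻¹ = [[81, 0, 0], [-700, -269, 1050], [-350, -175, 606]].
The requested entry is 81.

81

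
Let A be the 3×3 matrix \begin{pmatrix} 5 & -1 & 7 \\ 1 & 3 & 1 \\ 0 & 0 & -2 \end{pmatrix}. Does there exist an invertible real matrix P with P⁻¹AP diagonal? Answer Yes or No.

No

Characteristic polynomial: p(s) = s^3 - 6s^2 + 32 = (s - 4)^2(s + 2).
s = 4 has algebraic multiplicity 2; rank(A − 4I) = 2, so geometric multiplicity = 1.
Geometric multiplicity < algebraic multiplicity, so A is not diagonalizable.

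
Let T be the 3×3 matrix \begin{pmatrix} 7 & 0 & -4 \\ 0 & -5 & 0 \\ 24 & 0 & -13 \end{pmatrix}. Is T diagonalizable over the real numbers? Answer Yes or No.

Characteristic polynomial: p(s) = s^3 + 11s^2 + 35s + 25 = (s + 1)(s + 5)^2.
s = -5 has algebraic multiplicity 2; rank(T + 5I) = 1, so geometric multiplicity = 2.
Every eigenvalue has geometric = algebraic multiplicity, so T is diagonalizable.

Yes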